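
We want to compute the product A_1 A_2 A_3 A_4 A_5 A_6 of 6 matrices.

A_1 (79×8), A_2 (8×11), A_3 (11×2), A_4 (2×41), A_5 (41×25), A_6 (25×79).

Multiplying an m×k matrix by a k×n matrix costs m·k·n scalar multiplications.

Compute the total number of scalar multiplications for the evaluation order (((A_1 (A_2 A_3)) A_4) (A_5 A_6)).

(A_2 A_3): 8×11 by 11×2 → 8×2, cost 8·11·2 = 176
(A_1 (A_2 A_3)): 79×8 by 8×2 → 79×2, cost 79·8·2 = 1264; cumulative 1440
((A_1 (A_2 A_3)) A_4): 79×2 by 2×41 → 79×41, cost 79·2·41 = 6478; cumulative 7918
(A_5 A_6): 41×25 by 25×79 → 41×79, cost 41·25·79 = 80975
(((A_1 (A_2 A_3)) A_4) (A_5 A_6)): 79×41 by 41×79 → 79×79, cost 79·41·79 = 255881; cumulative 344774
Total: 344774 scalar multiplications.

344774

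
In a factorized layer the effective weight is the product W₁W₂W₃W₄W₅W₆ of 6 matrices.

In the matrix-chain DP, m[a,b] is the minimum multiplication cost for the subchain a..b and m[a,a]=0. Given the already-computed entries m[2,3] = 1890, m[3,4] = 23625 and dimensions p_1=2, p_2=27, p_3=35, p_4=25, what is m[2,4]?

m[2,4] = min over k∈[2,3] of m[2,k]+m[k+1,4]+p_{1}·p_k·p_{4}.
k=2: 0 + 23625 + 2·27·25 = 24975; k=3: 1890 + 0 + 2·35·25 = 3640.
Minimum: 3640 at k=3.

3640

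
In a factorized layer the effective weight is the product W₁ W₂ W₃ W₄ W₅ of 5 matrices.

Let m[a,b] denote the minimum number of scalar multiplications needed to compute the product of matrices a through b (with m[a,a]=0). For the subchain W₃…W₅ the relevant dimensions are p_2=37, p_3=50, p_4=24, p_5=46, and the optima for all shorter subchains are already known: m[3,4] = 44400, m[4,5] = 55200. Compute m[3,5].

m[3,5] = min over k∈[3,4] of m[3,k]+m[k+1,5]+p_{2}·p_k·p_{5}.
k=3: 0 + 55200 + 37·50·46 = 140300; k=4: 44400 + 0 + 37·24·46 = 85248.
Minimum: 85248 at k=4.

85248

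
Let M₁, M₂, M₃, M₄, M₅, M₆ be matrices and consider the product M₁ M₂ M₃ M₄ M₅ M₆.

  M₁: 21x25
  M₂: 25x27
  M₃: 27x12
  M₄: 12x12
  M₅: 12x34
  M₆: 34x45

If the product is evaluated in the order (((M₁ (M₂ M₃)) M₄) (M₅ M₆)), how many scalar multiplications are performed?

47124

(M₂ M₃): 25×27 by 27×12 → 25×12, cost 25·27·12 = 8100
(M₁ (M₂ M₃)): 21×25 by 25×12 → 21×12, cost 21·25·12 = 6300; cumulative 14400
((M₁ (M₂ M₃)) M₄): 21×12 by 12×12 → 21×12, cost 21·12·12 = 3024; cumulative 17424
(M₅ M₆): 12×34 by 34×45 → 12×45, cost 12·34·45 = 18360
(((M₁ (M₂ M₃)) M₄) (M₅ M₆)): 21×12 by 12×45 → 21×45, cost 21·12·45 = 11340; cumulative 47124
Total: 47124 scalar multiplications.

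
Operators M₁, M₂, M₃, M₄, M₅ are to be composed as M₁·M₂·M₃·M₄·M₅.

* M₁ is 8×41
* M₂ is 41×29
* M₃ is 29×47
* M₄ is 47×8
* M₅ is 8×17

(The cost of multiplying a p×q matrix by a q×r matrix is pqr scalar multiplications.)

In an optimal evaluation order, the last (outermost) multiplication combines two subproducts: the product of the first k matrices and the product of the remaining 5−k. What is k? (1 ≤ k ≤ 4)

4

Adjacent pairs: M₁M₂ = 8·41·29 = 9512; M₂M₃ = 41·29·47 = 55883; M₃M₄ = 29·47·8 = 10904; M₄M₅ = 47·8·17 = 6392.
Length 3: M₁..M₃: k=1: 0+55883+8·41·47=71299; k=2: 9512+0+8·29·47=20416 → min 20416 | M₂..M₄: k=2: 0+10904+41·29·8=20416; k=3: 55883+0+41·47·8=71299 → min 20416 | M₃..M₅: k=3: 0+6392+29·47·17=29563; k=4: 10904+0+29·8·17=14848 → min 14848.
Length 4: M₁..M₄: k=1: 0+20416+8·41·8=23040; k=2: 9512+10904+8·29·8=22272; k=3: 20416+0+8·47·8=23424 → min 22272 | M₂..M₅: k=2: 0+14848+41·29·17=35061; k=3: 55883+6392+41·47·17=95034; k=4: 20416+0+41·8·17=25992 → min 25992.
Top-level splits: k=1: (M₁..M₁)·(M₂..M₅) → 0+25992+8·41·17 = 31568; k=2: (M₁..M₂)·(M₃..M₅) → 9512+14848+8·29·17 = 28304; k=3: (M₁..M₃)·(M₄..M₅) → 20416+6392+8·47·17 = 33200; k=4: (M₁..M₄)·(M₅..M₅) → 22272+0+8·8·17 = 23360.
Best split is after M₄, i.e. k = 4.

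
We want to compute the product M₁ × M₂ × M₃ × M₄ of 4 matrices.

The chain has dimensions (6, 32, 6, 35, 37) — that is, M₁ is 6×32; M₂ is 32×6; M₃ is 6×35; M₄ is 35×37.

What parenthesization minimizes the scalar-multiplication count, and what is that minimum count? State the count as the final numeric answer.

10182

Adjacent pairs: M₁M₂ = 6·32·6 = 1152; M₂M₃ = 32·6·35 = 6720; M₃M₄ = 6·35·37 = 7770.
Length 3: M₁..M₃: k=1: 0+6720+6·32·35=13440; k=2: 1152+0+6·6·35=2412 → min 2412 | M₂..M₄: k=2: 0+7770+32·6·37=14874; k=3: 6720+0+32·35·37=48160 → min 14874.
Length 4: M₁..M₄: k=1: 0+14874+6·32·37=21978; k=2: 1152+7770+6·6·37=10254; k=3: 2412+0+6·35·37=10182 → min 10182.
Optimal parenthesization: (((M₁ × M₂) × M₃) × M₄) with cost 10182.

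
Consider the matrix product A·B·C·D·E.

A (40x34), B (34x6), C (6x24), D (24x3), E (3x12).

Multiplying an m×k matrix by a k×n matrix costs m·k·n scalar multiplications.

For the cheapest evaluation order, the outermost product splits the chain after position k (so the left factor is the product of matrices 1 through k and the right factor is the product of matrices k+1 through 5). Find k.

4

Adjacent pairs: AB = 40·34·6 = 8160; BC = 34·6·24 = 4896; CD = 6·24·3 = 432; DE = 24·3·12 = 864.
Length 3: A..C: k=1: 0+4896+40·34·24=37536; k=2: 8160+0+40·6·24=13920 → min 13920 | B..D: k=2: 0+432+34·6·3=1044; k=3: 4896+0+34·24·3=7344 → min 1044 | C..E: k=3: 0+864+6·24·12=2592; k=4: 432+0+6·3·12=648 → min 648.
Length 4: A..D: k=1: 0+1044+40·34·3=5124; k=2: 8160+432+40·6·3=9312; k=3: 13920+0+40·24·3=16800 → min 5124 | B..E: k=2: 0+648+34·6·12=3096; k=3: 4896+864+34·24·12=15552; k=4: 1044+0+34·3·12=2268 → min 2268.
Top-level splits: k=1: (A..A)·(B..E) → 0+2268+40·34·12 = 18588; k=2: (A..B)·(C..E) → 8160+648+40·6·12 = 11688; k=3: (A..C)·(D..E) → 13920+864+40·24·12 = 26304; k=4: (A..D)·(E..E) → 5124+0+40·3·12 = 6564.
Best split is after D, i.e. k = 4.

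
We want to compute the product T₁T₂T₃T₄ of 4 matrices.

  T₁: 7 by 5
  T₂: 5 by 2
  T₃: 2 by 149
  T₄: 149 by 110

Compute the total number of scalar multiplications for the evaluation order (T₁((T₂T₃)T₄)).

87290

(T₂T₃): 5×2 by 2×149 → 5×149, cost 5·2·149 = 1490
((T₂T₃)T₄): 5×149 by 149×110 → 5×110, cost 5·149·110 = 81950; cumulative 83440
(T₁((T₂T₃)T₄)): 7×5 by 5×110 → 7×110, cost 7·5·110 = 3850; cumulative 87290
Total: 87290 scalar multiplications.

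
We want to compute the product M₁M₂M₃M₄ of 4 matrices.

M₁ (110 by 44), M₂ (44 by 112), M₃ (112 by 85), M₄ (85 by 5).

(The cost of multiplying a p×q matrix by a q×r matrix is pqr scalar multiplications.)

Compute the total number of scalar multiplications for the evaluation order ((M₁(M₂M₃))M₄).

(M₂M₃): 44×112 by 112×85 → 44×85, cost 44·112·85 = 418880
(M₁(M₂M₃)): 110×44 by 44×85 → 110×85, cost 110·44·85 = 411400; cumulative 830280
((M₁(M₂M₃))M₄): 110×85 by 85×5 → 110×5, cost 110·85·5 = 46750; cumulative 877030
Total: 877030 scalar multiplications.

877030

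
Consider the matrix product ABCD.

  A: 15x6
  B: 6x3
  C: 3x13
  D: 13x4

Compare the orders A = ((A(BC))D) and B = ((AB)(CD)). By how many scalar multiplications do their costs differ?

1578

Order A = ((A(BC))D): (BC): 6×3 by 3×13 → 6×13, cost 6·3·13 = 234; (A(BC)): 15×6 by 6×13 → 15×13, cost 15·6·13 = 1170; cumulative 1404; ((A(BC))D): 15×13 by 13×4 → 15×4, cost 15·13·4 = 780; cumulative 2184. Total 2184.
Order B = ((AB)(CD)): (AB): 15×6 by 6×3 → 15×3, cost 15·6·3 = 270; (CD): 3×13 by 13×4 → 3×4, cost 3·13·4 = 156; ((AB)(CD)): 15×3 by 3×4 → 15×4, cost 15·3·4 = 180; cumulative 606. Total 606.
Difference: |2184 − 606| = 1578.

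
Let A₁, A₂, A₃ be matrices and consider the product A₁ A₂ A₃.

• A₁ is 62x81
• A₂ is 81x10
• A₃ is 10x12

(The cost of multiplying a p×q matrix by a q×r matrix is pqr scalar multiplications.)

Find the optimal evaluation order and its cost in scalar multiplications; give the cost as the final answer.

57660

(A₁ (A₂ A₃)): cost 69984.
((A₁ A₂) A₃): cost 57660.
Optimal: ((A₁ A₂) A₃) with cost 57660.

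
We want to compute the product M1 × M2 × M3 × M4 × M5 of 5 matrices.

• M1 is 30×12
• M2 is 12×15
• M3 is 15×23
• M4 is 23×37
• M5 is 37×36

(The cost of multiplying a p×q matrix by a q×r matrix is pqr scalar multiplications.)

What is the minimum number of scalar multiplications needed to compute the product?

Adjacent pairs: M1M2 = 30·12·15 = 5400; M2M3 = 12·15·23 = 4140; M3M4 = 15·23·37 = 12765; M4M5 = 23·37·36 = 30636.
Length 3: M1..M3: k=1: 0+4140+30·12·23=12420; k=2: 5400+0+30·15·23=15750 → min 12420 | M2..M4: k=2: 0+12765+12·15·37=19425; k=3: 4140+0+12·23·37=14352 → min 14352 | M3..M5: k=3: 0+30636+15·23·36=43056; k=4: 12765+0+15·37·36=32745 → min 32745.
Length 4: M1..M4: k=1: 0+14352+30·12·37=27672; k=2: 5400+12765+30·15·37=34815; k=3: 12420+0+30·23·37=37950 → min 27672 | M2..M5: k=2: 0+32745+12·15·36=39225; k=3: 4140+30636+12·23·36=44712; k=4: 14352+0+12·37·36=30336 → min 30336.
Length 5: M1..M5: k=1: 0+30336+30·12·36=43296; k=2: 5400+32745+30·15·36=54345; k=3: 12420+30636+30·23·36=67896; k=4: 27672+0+30·37·36=67632 → min 43296.
Optimal order: (M1 × (((M2 × M3) × M4) × M5)) with cost 43296.

43296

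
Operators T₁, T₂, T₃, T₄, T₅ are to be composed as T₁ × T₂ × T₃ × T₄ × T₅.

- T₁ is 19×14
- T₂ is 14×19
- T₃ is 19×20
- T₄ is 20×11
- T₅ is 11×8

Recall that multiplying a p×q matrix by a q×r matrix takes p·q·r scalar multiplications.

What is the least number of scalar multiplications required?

9056

Adjacent pairs: T₁T₂ = 19·14·19 = 5054; T₂T₃ = 14·19·20 = 5320; T₃T₄ = 19·20·11 = 4180; T₄T₅ = 20·11·8 = 1760.
Length 3: T₁..T₃: k=1: 0+5320+19·14·20=10640; k=2: 5054+0+19·19·20=12274 → min 10640 | T₂..T₄: k=2: 0+4180+14·19·11=7106; k=3: 5320+0+14·20·11=8400 → min 7106 | T₃..T₅: k=3: 0+1760+19·20·8=4800; k=4: 4180+0+19·11·8=5852 → min 4800.
Length 4: T₁..T₄: k=1: 0+7106+19·14·11=10032; k=2: 5054+4180+19·19·11=13205; k=3: 10640+0+19·20·11=14820 → min 10032 | T₂..T₅: k=2: 0+4800+14·19·8=6928; k=3: 5320+1760+14·20·8=9320; k=4: 7106+0+14·11·8=8338 → min 6928.
Length 5: T₁..T₅: k=1: 0+6928+19·14·8=9056; k=2: 5054+4800+19·19·8=12742; k=3: 10640+1760+19·20·8=15440; k=4: 10032+0+19·11·8=11704 → min 9056.
Optimal order: (T₁ × (T₂ × (T₃ × (T₄ × T₅)))) with cost 9056.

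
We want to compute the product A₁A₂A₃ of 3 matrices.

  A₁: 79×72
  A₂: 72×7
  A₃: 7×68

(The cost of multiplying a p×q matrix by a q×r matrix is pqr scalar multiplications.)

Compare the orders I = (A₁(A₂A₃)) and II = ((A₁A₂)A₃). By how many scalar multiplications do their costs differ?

Order I = (A₁(A₂A₃)): (A₂A₃): 72×7 by 7×68 → 72×68, cost 72·7·68 = 34272; (A₁(A₂A₃)): 79×72 by 72×68 → 79×68, cost 79·72·68 = 386784; cumulative 421056. Total 421056.
Order II = ((A₁A₂)A₃): (A₁A₂): 79×72 by 72×7 → 79×7, cost 79·72·7 = 39816; ((A₁A₂)A₃): 79×7 by 7×68 → 79×68, cost 79·7·68 = 37604; cumulative 77420. Total 77420.
Difference: |421056 − 77420| = 343636.

343636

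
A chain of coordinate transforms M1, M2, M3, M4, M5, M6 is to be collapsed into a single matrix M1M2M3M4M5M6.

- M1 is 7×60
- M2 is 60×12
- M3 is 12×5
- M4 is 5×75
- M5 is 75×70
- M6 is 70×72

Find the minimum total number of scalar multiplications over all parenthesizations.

Adjacent pairs: M1M2 = 7·60·12 = 5040; M2M3 = 60·12·5 = 3600; M3M4 = 12·5·75 = 4500; M4M5 = 5·75·70 = 26250; M5M6 = 75·70·72 = 378000.
Length 3: M1..M3: k=1: 0+3600+7·60·5=5700; k=2: 5040+0+7·12·5=5460 → min 5460 | M2..M4: k=2: 0+4500+60·12·75=58500; k=3: 3600+0+60·5·75=26100 → min 26100 | M3..M5: k=3: 0+26250+12·5·70=30450; k=4: 4500+0+12·75·70=67500 → min 30450 | M4..M6: k=4: 0+378000+5·75·72=405000; k=5: 26250+0+5·70·72=51450 → min 51450.
Length 4: M1..M4: k=1: 0+26100+7·60·75=57600; k=2: 5040+4500+7·12·75=15840; k=3: 5460+0+7·5·75=8085 → min 8085 | M2..M5: k=2: 0+30450+60·12·70=80850; k=3: 3600+26250+60·5·70=50850; k=4: 26100+0+60·75·70=341100 → min 50850 | M3..M6: k=3: 0+51450+12·5·72=55770; k=4: 4500+378000+12·75·72=447300; k=5: 30450+0+12·70·72=90930 → min 55770.
Length 5: M1..M5: k=1: 0+50850+7·60·70=80250; k=2: 5040+30450+7·12·70=41370; k=3: 5460+26250+7·5·70=34160; k=4: 8085+0+7·75·70=44835 → min 34160 | M2..M6: k=2: 0+55770+60·12·72=107610; k=3: 3600+51450+60·5·72=76650; k=4: 26100+378000+60·75·72=728100; k=5: 50850+0+60·70·72=353250 → min 76650.
Length 6: M1..M6: k=1: 0+76650+7·60·72=106890; k=2: 5040+55770+7·12·72=66858; k=3: 5460+51450+7·5·72=59430; k=4: 8085+378000+7·75·72=423885; k=5: 34160+0+7·70·72=69440 → min 59430.
Optimal order: (((M1M2)M3)((M4M5)M6)) with cost 59430.

59430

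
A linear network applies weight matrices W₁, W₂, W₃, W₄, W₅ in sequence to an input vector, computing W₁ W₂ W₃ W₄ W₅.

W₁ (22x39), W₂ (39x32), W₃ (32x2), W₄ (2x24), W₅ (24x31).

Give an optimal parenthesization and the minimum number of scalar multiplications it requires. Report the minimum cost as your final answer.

Adjacent pairs: W₁W₂ = 22·39·32 = 27456; W₂W₃ = 39·32·2 = 2496; W₃W₄ = 32·2·24 = 1536; W₄W₅ = 2·24·31 = 1488.
Length 3: W₁..W₃: k=1: 0+2496+22·39·2=4212; k=2: 27456+0+22·32·2=28864 → min 4212 | W₂..W₄: k=2: 0+1536+39·32·24=31488; k=3: 2496+0+39·2·24=4368 → min 4368 | W₃..W₅: k=3: 0+1488+32·2·31=3472; k=4: 1536+0+32·24·31=25344 → min 3472.
Length 4: W₁..W₄: k=1: 0+4368+22·39·24=24960; k=2: 27456+1536+22·32·24=45888; k=3: 4212+0+22·2·24=5268 → min 5268 | W₂..W₅: k=2: 0+3472+39·32·31=42160; k=3: 2496+1488+39·2·31=6402; k=4: 4368+0+39·24·31=33384 → min 6402.
Length 5: W₁..W₅: k=1: 0+6402+22·39·31=33000; k=2: 27456+3472+22·32·31=52752; k=3: 4212+1488+22·2·31=7064; k=4: 5268+0+22·24·31=21636 → min 7064.
Optimal parenthesization: ((W₁ (W₂ W₃)) (W₄ W₅)) with cost 7064.

7064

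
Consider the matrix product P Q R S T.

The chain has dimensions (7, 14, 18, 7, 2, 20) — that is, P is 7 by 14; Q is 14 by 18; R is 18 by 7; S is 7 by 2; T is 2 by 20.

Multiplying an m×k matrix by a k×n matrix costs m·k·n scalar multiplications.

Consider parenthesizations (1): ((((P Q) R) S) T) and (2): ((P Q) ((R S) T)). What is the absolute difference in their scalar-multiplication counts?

Order (1) = ((((P Q) R) S) T): (P Q): 7×14 by 14×18 → 7×18, cost 7·14·18 = 1764; ((P Q) R): 7×18 by 18×7 → 7×7, cost 7·18·7 = 882; cumulative 2646; (((P Q) R) S): 7×7 by 7×2 → 7×2, cost 7·7·2 = 98; cumulative 2744; ((((P Q) R) S) T): 7×2 by 2×20 → 7×20, cost 7·2·20 = 280; cumulative 3024. Total 3024.
Order (2) = ((P Q) ((R S) T)): (P Q): 7×14 by 14×18 → 7×18, cost 7·14·18 = 1764; (R S): 18×7 by 7×2 → 18×2, cost 18·7·2 = 252; ((R S) T): 18×2 by 2×20 → 18×20, cost 18·2·20 = 720; cumulative 972; ((P Q) ((R S) T)): 7×18 by 18×20 → 7×20, cost 7·18·20 = 2520; cumulative 5256. Total 5256.
Difference: |3024 − 5256| = 2232.

2232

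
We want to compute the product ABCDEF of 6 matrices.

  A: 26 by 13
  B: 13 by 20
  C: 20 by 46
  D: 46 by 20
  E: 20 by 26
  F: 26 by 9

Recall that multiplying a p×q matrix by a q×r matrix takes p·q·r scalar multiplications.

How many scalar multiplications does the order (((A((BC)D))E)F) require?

50284

(BC): 13×20 by 20×46 → 13×46, cost 13·20·46 = 11960
((BC)D): 13×46 by 46×20 → 13×20, cost 13·46·20 = 11960; cumulative 23920
(A((BC)D)): 26×13 by 13×20 → 26×20, cost 26·13·20 = 6760; cumulative 30680
((A((BC)D))E): 26×20 by 20×26 → 26×26, cost 26·20·26 = 13520; cumulative 44200
(((A((BC)D))E)F): 26×26 by 26×9 → 26×9, cost 26·26·9 = 6084; cumulative 50284
Total: 50284 scalar multiplications.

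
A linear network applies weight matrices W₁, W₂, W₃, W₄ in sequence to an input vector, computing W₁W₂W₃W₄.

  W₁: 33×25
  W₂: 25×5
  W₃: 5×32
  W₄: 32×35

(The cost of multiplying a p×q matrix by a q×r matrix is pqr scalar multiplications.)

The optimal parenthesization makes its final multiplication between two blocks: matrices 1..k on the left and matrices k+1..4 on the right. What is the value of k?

2

Adjacent pairs: W₁W₂ = 33·25·5 = 4125; W₂W₃ = 25·5·32 = 4000; W₃W₄ = 5·32·35 = 5600.
Length 3: W₁..W₃: k=1: 0+4000+33·25·32=30400; k=2: 4125+0+33·5·32=9405 → min 9405 | W₂..W₄: k=2: 0+5600+25·5·35=9975; k=3: 4000+0+25·32·35=32000 → min 9975.
Top-level splits: k=1: (W₁..W₁)·(W₂..W₄) → 0+9975+33·25·35 = 38850; k=2: (W₁..W₂)·(W₃..W₄) → 4125+5600+33·5·35 = 15500; k=3: (W₁..W₃)·(W₄..W₄) → 9405+0+33·32·35 = 46365.
Best split is after W₂, i.e. k = 2.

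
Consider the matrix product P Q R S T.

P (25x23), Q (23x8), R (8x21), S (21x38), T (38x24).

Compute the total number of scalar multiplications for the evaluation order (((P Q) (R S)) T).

41384

(P Q): 25×23 by 23×8 → 25×8, cost 25·23·8 = 4600
(R S): 8×21 by 21×38 → 8×38, cost 8·21·38 = 6384
((P Q) (R S)): 25×8 by 8×38 → 25×38, cost 25·8·38 = 7600; cumulative 18584
(((P Q) (R S)) T): 25×38 by 38×24 → 25×24, cost 25·38·24 = 22800; cumulative 41384
Total: 41384 scalar multiplications.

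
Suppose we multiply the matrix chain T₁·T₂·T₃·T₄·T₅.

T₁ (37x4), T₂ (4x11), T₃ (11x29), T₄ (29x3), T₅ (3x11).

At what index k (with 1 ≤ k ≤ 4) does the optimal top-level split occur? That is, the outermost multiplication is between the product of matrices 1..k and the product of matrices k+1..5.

Adjacent pairs: T₁T₂ = 37·4·11 = 1628; T₂T₃ = 4·11·29 = 1276; T₃T₄ = 11·29·3 = 957; T₄T₅ = 29·3·11 = 957.
Length 3: T₁..T₃: k=1: 0+1276+37·4·29=5568; k=2: 1628+0+37·11·29=13431 → min 5568 | T₂..T₄: k=2: 0+957+4·11·3=1089; k=3: 1276+0+4·29·3=1624 → min 1089 | T₃..T₅: k=3: 0+957+11·29·11=4466; k=4: 957+0+11·3·11=1320 → min 1320.
Length 4: T₁..T₄: k=1: 0+1089+37·4·3=1533; k=2: 1628+957+37·11·3=3806; k=3: 5568+0+37·29·3=8787 → min 1533 | T₂..T₅: k=2: 0+1320+4·11·11=1804; k=3: 1276+957+4·29·11=3509; k=4: 1089+0+4·3·11=1221 → min 1221.
Top-level splits: k=1: (T₁..T₁)·(T₂..T₅) → 0+1221+37·4·11 = 2849; k=2: (T₁..T₂)·(T₃..T₅) → 1628+1320+37·11·11 = 7425; k=3: (T₁..T₃)·(T₄..T₅) → 5568+957+37·29·11 = 18328; k=4: (T₁..T₄)·(T₅..T₅) → 1533+0+37·3·11 = 2754.
Best split is after T₄, i.e. k = 4.

4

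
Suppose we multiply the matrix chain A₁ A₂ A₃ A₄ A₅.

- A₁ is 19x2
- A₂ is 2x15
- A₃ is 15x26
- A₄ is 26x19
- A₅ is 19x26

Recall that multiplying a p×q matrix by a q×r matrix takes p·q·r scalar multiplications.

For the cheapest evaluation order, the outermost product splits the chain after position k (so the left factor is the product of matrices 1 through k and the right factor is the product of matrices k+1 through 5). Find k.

Adjacent pairs: A₁A₂ = 19·2·15 = 570; A₂A₃ = 2·15·26 = 780; A₃A₄ = 15·26·19 = 7410; A₄A₅ = 26·19·26 = 12844.
Length 3: A₁..A₃: k=1: 0+780+19·2·26=1768; k=2: 570+0+19·15·26=7980 → min 1768 | A₂..A₄: k=2: 0+7410+2·15·19=7980; k=3: 780+0+2·26·19=1768 → min 1768 | A₃..A₅: k=3: 0+12844+15·26·26=22984; k=4: 7410+0+15·19·26=14820 → min 14820.
Length 4: A₁..A₄: k=1: 0+1768+19·2·19=2490; k=2: 570+7410+19·15·19=13395; k=3: 1768+0+19·26·19=11154 → min 2490 | A₂..A₅: k=2: 0+14820+2·15·26=15600; k=3: 780+12844+2·26·26=14976; k=4: 1768+0+2·19·26=2756 → min 2756.
Top-level splits: k=1: (A₁..A₁)·(A₂..A₅) → 0+2756+19·2·26 = 3744; k=2: (A₁..A₂)·(A₃..A₅) → 570+14820+19·15·26 = 22800; k=3: (A₁..A₃)·(A₄..A₅) → 1768+12844+19·26·26 = 27456; k=4: (A₁..A₄)·(A₅..A₅) → 2490+0+19·19·26 = 11876.
Best split is after A₁, i.e. k = 1.

1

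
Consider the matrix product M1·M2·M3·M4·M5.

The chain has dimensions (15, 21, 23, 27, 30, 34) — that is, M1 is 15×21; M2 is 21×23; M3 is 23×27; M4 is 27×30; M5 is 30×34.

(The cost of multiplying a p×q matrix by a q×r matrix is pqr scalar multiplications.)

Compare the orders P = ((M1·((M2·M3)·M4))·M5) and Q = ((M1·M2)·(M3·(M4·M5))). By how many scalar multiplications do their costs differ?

Order P = ((M1·((M2·M3)·M4))·M5): (M2·M3): 21×23 by 23×27 → 21×27, cost 21·23·27 = 13041; ((M2·M3)·M4): 21×27 by 27×30 → 21×30, cost 21·27·30 = 17010; cumulative 30051; (M1·((M2·M3)·M4)): 15×21 by 21×30 → 15×30, cost 15·21·30 = 9450; cumulative 39501; ((M1·((M2·M3)·M4))·M5): 15×30 by 30×34 → 15×34, cost 15·30·34 = 15300; cumulative 54801. Total 54801.
Order Q = ((M1·M2)·(M3·(M4·M5))): (M1·M2): 15×21 by 21×23 → 15×23, cost 15·21·23 = 7245; (M4·M5): 27×30 by 30×34 → 27×34, cost 27·30·34 = 27540; (M3·(M4·M5)): 23×27 by 27×34 → 23×34, cost 23·27·34 = 21114; cumulative 48654; ((M1·M2)·(M3·(M4·M5))): 15×23 by 23×34 → 15×34, cost 15·23·34 = 11730; cumulative 67629. Total 67629.
Difference: |54801 − 67629| = 12828.

12828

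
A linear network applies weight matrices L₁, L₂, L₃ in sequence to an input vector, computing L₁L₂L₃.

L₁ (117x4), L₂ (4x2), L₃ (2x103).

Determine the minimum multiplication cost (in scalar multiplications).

25038

Order (L₁(L₂L₃)): (L₂L₃): 4×2 by 2×103 → 4×103, cost 4·2·103 = 824; (L₁(L₂L₃)): 117×4 by 4×103 → 117×103, cost 117·4·103 = 48204; cumulative 49028. Total 49028.
Order ((L₁L₂)L₃): (L₁L₂): 117×4 by 4×2 → 117×2, cost 117·4·2 = 936; ((L₁L₂)L₃): 117×2 by 2×103 → 117×103, cost 117·2·103 = 24102; cumulative 25038. Total 25038.
Minimum: 25038.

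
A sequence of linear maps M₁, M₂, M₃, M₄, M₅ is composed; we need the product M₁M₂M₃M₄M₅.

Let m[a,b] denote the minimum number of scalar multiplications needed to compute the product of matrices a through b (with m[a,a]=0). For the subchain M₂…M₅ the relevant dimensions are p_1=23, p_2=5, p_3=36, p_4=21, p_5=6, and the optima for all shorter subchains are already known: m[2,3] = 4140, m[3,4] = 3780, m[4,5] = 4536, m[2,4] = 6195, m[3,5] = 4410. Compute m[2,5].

m[2,5] = min over k∈[2,4] of m[2,k]+m[k+1,5]+p_{1}·p_k·p_{5}.
k=2: 0 + 4410 + 23·5·6 = 5100; k=3: 4140 + 4536 + 23·36·6 = 13644; k=4: 6195 + 0 + 23·21·6 = 9093.
Minimum: 5100 at k=2.

5100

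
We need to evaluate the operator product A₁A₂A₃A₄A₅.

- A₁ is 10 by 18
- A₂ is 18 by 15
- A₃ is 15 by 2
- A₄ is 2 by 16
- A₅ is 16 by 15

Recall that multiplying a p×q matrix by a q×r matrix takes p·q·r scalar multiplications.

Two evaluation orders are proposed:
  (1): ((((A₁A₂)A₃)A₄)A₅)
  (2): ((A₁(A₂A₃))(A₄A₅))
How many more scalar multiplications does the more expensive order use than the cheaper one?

Order (1) = ((((A₁A₂)A₃)A₄)A₅): (A₁A₂): 10×18 by 18×15 → 10×15, cost 10·18·15 = 2700; ((A₁A₂)A₃): 10×15 by 15×2 → 10×2, cost 10·15·2 = 300; cumulative 3000; (((A₁A₂)A₃)A₄): 10×2 by 2×16 → 10×16, cost 10·2·16 = 320; cumulative 3320; ((((A₁A₂)A₃)A₄)A₅): 10×16 by 16×15 → 10×15, cost 10·16·15 = 2400; cumulative 5720. Total 5720.
Order (2) = ((A₁(A₂A₃))(A₄A₅)): (A₂A₃): 18×15 by 15×2 → 18×2, cost 18·15·2 = 540; (A₁(A₂A₃)): 10×18 by 18×2 → 10×2, cost 10·18·2 = 360; cumulative 900; (A₄A₅): 2×16 by 16×15 → 2×15, cost 2·16·15 = 480; ((A₁(A₂A₃))(A₄A₅)): 10×2 by 2×15 → 10×15, cost 10·2·15 = 300; cumulative 1680. Total 1680.
Difference: |5720 − 1680| = 4040.

4040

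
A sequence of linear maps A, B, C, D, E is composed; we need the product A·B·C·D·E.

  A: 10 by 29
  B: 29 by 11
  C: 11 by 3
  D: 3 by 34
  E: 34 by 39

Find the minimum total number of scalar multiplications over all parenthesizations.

Adjacent pairs: AB = 10·29·11 = 3190; BC = 29·11·3 = 957; CD = 11·3·34 = 1122; DE = 3·34·39 = 3978.
Length 3: A..C: k=1: 0+957+10·29·3=1827; k=2: 3190+0+10·11·3=3520 → min 1827 | B..D: k=2: 0+1122+29·11·34=11968; k=3: 957+0+29·3·34=3915 → min 3915 | C..E: k=3: 0+3978+11·3·39=5265; k=4: 1122+0+11·34·39=15708 → min 5265.
Length 4: A..D: k=1: 0+3915+10·29·34=13775; k=2: 3190+1122+10·11·34=8052; k=3: 1827+0+10·3·34=2847 → min 2847 | B..E: k=2: 0+5265+29·11·39=17706; k=3: 957+3978+29·3·39=8328; k=4: 3915+0+29·34·39=42369 → min 8328.
Length 5: A..E: k=1: 0+8328+10·29·39=19638; k=2: 3190+5265+10·11·39=12745; k=3: 1827+3978+10·3·39=6975; k=4: 2847+0+10·34·39=16107 → min 6975.
Optimal order: ((A·(B·C))·(D·E)) with cost 6975.

6975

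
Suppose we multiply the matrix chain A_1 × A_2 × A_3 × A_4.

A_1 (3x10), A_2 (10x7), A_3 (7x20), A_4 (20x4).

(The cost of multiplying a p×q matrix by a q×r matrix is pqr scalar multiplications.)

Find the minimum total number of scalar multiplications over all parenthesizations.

854

Adjacent pairs: A_1A_2 = 3·10·7 = 210; A_2A_3 = 10·7·20 = 1400; A_3A_4 = 7·20·4 = 560.
Length 3: A_1..A_3: k=1: 0+1400+3·10·20=2000; k=2: 210+0+3·7·20=630 → min 630 | A_2..A_4: k=2: 0+560+10·7·4=840; k=3: 1400+0+10·20·4=2200 → min 840.
Length 4: A_1..A_4: k=1: 0+840+3·10·4=960; k=2: 210+560+3·7·4=854; k=3: 630+0+3·20·4=870 → min 854.
Optimal order: ((A_1 × A_2) × (A_3 × A_4)) with cost 854.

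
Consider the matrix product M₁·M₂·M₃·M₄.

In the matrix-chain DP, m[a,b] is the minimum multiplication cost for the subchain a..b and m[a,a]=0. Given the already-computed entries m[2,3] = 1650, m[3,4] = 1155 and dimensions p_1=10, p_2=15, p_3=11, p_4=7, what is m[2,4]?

m[2,4] = min over k∈[2,3] of m[2,k]+m[k+1,4]+p_{1}·p_k·p_{4}.
k=2: 0 + 1155 + 10·15·7 = 2205; k=3: 1650 + 0 + 10·11·7 = 2420.
Minimum: 2205 at k=2.

2205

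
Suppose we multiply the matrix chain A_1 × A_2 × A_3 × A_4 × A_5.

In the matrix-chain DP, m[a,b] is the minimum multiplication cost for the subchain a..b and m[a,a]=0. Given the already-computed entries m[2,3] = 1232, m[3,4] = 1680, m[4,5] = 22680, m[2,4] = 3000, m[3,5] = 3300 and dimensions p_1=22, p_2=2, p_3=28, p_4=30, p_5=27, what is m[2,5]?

4488

m[2,5] = min over k∈[2,4] of m[2,k]+m[k+1,5]+p_{1}·p_k·p_{5}.
k=2: 0 + 3300 + 22·2·27 = 4488; k=3: 1232 + 22680 + 22·28·27 = 40544; k=4: 3000 + 0 + 22·30·27 = 20820.
Minimum: 4488 at k=2.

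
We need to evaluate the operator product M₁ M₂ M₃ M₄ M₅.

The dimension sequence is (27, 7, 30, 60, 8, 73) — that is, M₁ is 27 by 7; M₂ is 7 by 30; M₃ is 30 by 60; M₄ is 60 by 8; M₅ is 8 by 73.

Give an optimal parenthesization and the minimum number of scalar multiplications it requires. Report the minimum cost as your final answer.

Adjacent pairs: M₁M₂ = 27·7·30 = 5670; M₂M₃ = 7·30·60 = 12600; M₃M₄ = 30·60·8 = 14400; M₄M₅ = 60·8·73 = 35040.
Length 3: M₁..M₃: k=1: 0+12600+27·7·60=23940; k=2: 5670+0+27·30·60=54270 → min 23940 | M₂..M₄: k=2: 0+14400+7·30·8=16080; k=3: 12600+0+7·60·8=15960 → min 15960 | M₃..M₅: k=3: 0+35040+30·60·73=166440; k=4: 14400+0+30·8·73=31920 → min 31920.
Length 4: M₁..M₄: k=1: 0+15960+27·7·8=17472; k=2: 5670+14400+27·30·8=26550; k=3: 23940+0+27·60·8=36900 → min 17472 | M₂..M₅: k=2: 0+31920+7·30·73=47250; k=3: 12600+35040+7·60·73=78300; k=4: 15960+0+7·8·73=20048 → min 20048.
Length 5: M₁..M₅: k=1: 0+20048+27·7·73=33845; k=2: 5670+31920+27·30·73=96720; k=3: 23940+35040+27·60·73=177240; k=4: 17472+0+27·8·73=33240 → min 33240.
Optimal parenthesization: ((M₁ ((M₂ M₃) M₄)) M₅) with cost 33240.

33240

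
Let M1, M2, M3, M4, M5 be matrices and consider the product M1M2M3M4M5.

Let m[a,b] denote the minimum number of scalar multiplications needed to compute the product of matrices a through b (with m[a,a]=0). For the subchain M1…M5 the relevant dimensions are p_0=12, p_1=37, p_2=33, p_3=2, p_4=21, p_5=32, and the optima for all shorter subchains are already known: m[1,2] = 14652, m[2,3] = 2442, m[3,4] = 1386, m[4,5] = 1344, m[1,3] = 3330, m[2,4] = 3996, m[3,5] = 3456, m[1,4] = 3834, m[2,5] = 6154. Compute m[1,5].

5442

m[1,5] = min over k∈[1,4] of m[1,k]+m[k+1,5]+p_{0}·p_k·p_{5}.
k=1: 0 + 6154 + 12·37·32 = 20362; k=2: 14652 + 3456 + 12·33·32 = 30780; k=3: 3330 + 1344 + 12·2·32 = 5442; k=4: 3834 + 0 + 12·21·32 = 11898.
Minimum: 5442 at k=3.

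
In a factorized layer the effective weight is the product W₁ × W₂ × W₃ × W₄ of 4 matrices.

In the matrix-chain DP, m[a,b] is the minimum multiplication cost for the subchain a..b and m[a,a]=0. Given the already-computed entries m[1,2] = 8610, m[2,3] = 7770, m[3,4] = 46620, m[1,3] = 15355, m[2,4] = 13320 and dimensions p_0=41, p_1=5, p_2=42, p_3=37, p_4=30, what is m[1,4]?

19470

m[1,4] = min over k∈[1,3] of m[1,k]+m[k+1,4]+p_{0}·p_k·p_{4}.
k=1: 0 + 13320 + 41·5·30 = 19470; k=2: 8610 + 46620 + 41·42·30 = 106890; k=3: 15355 + 0 + 41·37·30 = 60865.
Minimum: 19470 at k=1.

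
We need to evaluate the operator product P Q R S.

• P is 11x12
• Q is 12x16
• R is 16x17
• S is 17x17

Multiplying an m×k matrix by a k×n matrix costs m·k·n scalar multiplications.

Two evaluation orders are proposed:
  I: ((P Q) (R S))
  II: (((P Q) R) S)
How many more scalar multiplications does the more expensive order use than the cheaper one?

Order I = ((P Q) (R S)): (P Q): 11×12 by 12×16 → 11×16, cost 11·12·16 = 2112; (R S): 16×17 by 17×17 → 16×17, cost 16·17·17 = 4624; ((P Q) (R S)): 11×16 by 16×17 → 11×17, cost 11·16·17 = 2992; cumulative 9728. Total 9728.
Order II = (((P Q) R) S): (P Q): 11×12 by 12×16 → 11×16, cost 11·12·16 = 2112; ((P Q) R): 11×16 by 16×17 → 11×17, cost 11·16·17 = 2992; cumulative 5104; (((P Q) R) S): 11×17 by 17×17 → 11×17, cost 11·17·17 = 3179; cumulative 8283. Total 8283.
Difference: |9728 − 8283| = 1445.

1445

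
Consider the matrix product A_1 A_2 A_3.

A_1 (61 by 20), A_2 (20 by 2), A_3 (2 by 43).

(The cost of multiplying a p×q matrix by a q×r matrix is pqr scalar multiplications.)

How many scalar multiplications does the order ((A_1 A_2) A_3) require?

7686

(A_1 A_2): 61×20 by 20×2 → 61×2, cost 61·20·2 = 2440
((A_1 A_2) A_3): 61×2 by 2×43 → 61×43, cost 61·2·43 = 5246; cumulative 7686
Total: 7686 scalar multiplications.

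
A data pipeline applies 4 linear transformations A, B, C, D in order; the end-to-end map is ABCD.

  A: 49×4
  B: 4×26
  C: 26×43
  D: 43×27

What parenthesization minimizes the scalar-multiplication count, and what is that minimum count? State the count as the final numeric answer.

14408

Adjacent pairs: AB = 49·4·26 = 5096; BC = 4·26·43 = 4472; CD = 26·43·27 = 30186.
Length 3: A..C: k=1: 0+4472+49·4·43=12900; k=2: 5096+0+49·26·43=59878 → min 12900 | B..D: k=2: 0+30186+4·26·27=32994; k=3: 4472+0+4·43·27=9116 → min 9116.
Length 4: A..D: k=1: 0+9116+49·4·27=14408; k=2: 5096+30186+49·26·27=69680; k=3: 12900+0+49·43·27=69789 → min 14408.
Optimal parenthesization: (A((BC)D)) with cost 14408.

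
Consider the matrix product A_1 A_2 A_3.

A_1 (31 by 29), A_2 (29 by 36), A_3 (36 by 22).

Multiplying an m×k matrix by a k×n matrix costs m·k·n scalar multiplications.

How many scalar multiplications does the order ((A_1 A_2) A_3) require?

56916

(A_1 A_2): 31×29 by 29×36 → 31×36, cost 31·29·36 = 32364
((A_1 A_2) A_3): 31×36 by 36×22 → 31×22, cost 31·36·22 = 24552; cumulative 56916
Total: 56916 scalar multiplications.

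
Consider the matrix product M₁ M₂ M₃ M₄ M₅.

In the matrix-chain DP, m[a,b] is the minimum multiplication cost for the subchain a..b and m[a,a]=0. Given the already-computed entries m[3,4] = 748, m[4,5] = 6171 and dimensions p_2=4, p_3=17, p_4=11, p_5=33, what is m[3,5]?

m[3,5] = min over k∈[3,4] of m[3,k]+m[k+1,5]+p_{2}·p_k·p_{5}.
k=3: 0 + 6171 + 4·17·33 = 8415; k=4: 748 + 0 + 4·11·33 = 2200.
Minimum: 2200 at k=4.

2200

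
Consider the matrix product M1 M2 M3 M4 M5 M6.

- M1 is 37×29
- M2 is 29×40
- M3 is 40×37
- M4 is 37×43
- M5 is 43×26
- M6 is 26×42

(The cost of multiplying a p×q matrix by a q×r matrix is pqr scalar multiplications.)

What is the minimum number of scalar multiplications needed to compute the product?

Adjacent pairs: M1M2 = 37·29·40 = 42920; M2M3 = 29·40·37 = 42920; M3M4 = 40·37·43 = 63640; M4M5 = 37·43·26 = 41366; M5M6 = 43·26·42 = 46956.
Length 3: M1..M3: k=1: 0+42920+37·29·37=82621; k=2: 42920+0+37·40·37=97680 → min 82621 | M2..M4: k=2: 0+63640+29·40·43=113520; k=3: 42920+0+29·37·43=89059 → min 89059 | M3..M5: k=3: 0+41366+40·37·26=79846; k=4: 63640+0+40·43·26=108360 → min 79846 | M4..M6: k=4: 0+46956+37·43·42=113778; k=5: 41366+0+37·26·42=81770 → min 81770.
Length 4: M1..M4: k=1: 0+89059+37·29·43=135198; k=2: 42920+63640+37·40·43=170200; k=3: 82621+0+37·37·43=141488 → min 135198 | M2..M5: k=2: 0+79846+29·40·26=110006; k=3: 42920+41366+29·37·26=112184; k=4: 89059+0+29·43·26=121481 → min 110006 | M3..M6: k=3: 0+81770+40·37·42=143930; k=4: 63640+46956+40·43·42=182836; k=5: 79846+0+40·26·42=123526 → min 123526.
Length 5: M1..M5: k=1: 0+110006+37·29·26=137904; k=2: 42920+79846+37·40·26=161246; k=3: 82621+41366+37·37·26=159581; k=4: 135198+0+37·43·26=176564 → min 137904 | M2..M6: k=2: 0+123526+29·40·42=172246; k=3: 42920+81770+29·37·42=169756; k=4: 89059+46956+29·43·42=188389; k=5: 110006+0+29·26·42=141674 → min 141674.
Length 6: M1..M6: k=1: 0+141674+37·29·42=186740; k=2: 42920+123526+37·40·42=228606; k=3: 82621+81770+37·37·42=221889; k=4: 135198+46956+37·43·42=248976; k=5: 137904+0+37·26·42=178308 → min 178308.
Optimal order: ((M1 (M2 (M3 (M4 M5)))) M6) with cost 178308.

178308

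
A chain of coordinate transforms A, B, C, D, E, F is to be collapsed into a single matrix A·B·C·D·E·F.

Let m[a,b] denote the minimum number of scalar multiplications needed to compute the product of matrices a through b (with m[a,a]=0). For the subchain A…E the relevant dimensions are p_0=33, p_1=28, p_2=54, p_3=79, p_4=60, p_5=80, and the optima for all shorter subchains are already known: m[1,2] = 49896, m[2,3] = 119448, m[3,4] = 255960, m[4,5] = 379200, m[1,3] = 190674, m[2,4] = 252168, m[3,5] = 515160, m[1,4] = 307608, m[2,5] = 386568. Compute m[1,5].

460488

m[1,5] = min over k∈[1,4] of m[1,k]+m[k+1,5]+p_{0}·p_k·p_{5}.
k=1: 0 + 386568 + 33·28·80 = 460488; k=2: 49896 + 515160 + 33·54·80 = 707616; k=3: 190674 + 379200 + 33·79·80 = 778434; k=4: 307608 + 0 + 33·60·80 = 466008.
Minimum: 460488 at k=1.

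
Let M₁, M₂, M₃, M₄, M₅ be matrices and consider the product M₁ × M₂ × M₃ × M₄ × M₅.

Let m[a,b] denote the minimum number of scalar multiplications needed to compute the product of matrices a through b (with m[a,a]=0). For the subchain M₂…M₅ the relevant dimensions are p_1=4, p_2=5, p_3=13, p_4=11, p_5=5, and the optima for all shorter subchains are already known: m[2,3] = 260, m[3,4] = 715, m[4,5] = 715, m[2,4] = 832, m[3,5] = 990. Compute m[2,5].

m[2,5] = min over k∈[2,4] of m[2,k]+m[k+1,5]+p_{1}·p_k·p_{5}.
k=2: 0 + 990 + 4·5·5 = 1090; k=3: 260 + 715 + 4·13·5 = 1235; k=4: 832 + 0 + 4·11·5 = 1052.
Minimum: 1052 at k=4.

1052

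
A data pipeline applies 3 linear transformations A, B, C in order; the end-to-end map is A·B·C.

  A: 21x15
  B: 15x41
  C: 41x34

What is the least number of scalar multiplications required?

Order (A·(B·C)): (B·C): 15×41 by 41×34 → 15×34, cost 15·41·34 = 20910; (A·(B·C)): 21×15 by 15×34 → 21×34, cost 21·15·34 = 10710; cumulative 31620. Total 31620.
Order ((A·B)·C): (A·B): 21×15 by 15×41 → 21×41, cost 21·15·41 = 12915; ((A·B)·C): 21×41 by 41×34 → 21×34, cost 21·41·34 = 29274; cumulative 42189. Total 42189.
Minimum: 31620.

31620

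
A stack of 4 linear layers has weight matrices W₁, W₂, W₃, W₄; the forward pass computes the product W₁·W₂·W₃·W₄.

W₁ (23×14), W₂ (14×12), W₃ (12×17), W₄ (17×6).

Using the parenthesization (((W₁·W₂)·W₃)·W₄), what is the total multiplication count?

(W₁·W₂): 23×14 by 14×12 → 23×12, cost 23·14·12 = 3864
((W₁·W₂)·W₃): 23×12 by 12×17 → 23×17, cost 23·12·17 = 4692; cumulative 8556
(((W₁·W₂)·W₃)·W₄): 23×17 by 17×6 → 23×6, cost 23·17·6 = 2346; cumulative 10902
Total: 10902 scalar multiplications.

10902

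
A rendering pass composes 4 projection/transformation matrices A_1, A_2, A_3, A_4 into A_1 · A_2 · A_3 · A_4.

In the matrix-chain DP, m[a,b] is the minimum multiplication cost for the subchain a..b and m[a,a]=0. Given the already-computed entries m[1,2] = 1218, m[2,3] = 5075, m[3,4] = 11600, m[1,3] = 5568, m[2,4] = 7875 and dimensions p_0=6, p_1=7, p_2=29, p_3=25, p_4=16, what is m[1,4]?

m[1,4] = min over k∈[1,3] of m[1,k]+m[k+1,4]+p_{0}·p_k·p_{4}.
k=1: 0 + 7875 + 6·7·16 = 8547; k=2: 1218 + 11600 + 6·29·16 = 15602; k=3: 5568 + 0 + 6·25·16 = 7968.
Minimum: 7968 at k=3.

7968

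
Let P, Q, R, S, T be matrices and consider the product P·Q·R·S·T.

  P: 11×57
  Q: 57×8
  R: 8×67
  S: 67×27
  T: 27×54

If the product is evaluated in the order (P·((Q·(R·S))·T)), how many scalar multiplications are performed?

143748

(R·S): 8×67 by 67×27 → 8×27, cost 8·67·27 = 14472
(Q·(R·S)): 57×8 by 8×27 → 57×27, cost 57·8·27 = 12312; cumulative 26784
((Q·(R·S))·T): 57×27 by 27×54 → 57×54, cost 57·27·54 = 83106; cumulative 109890
(P·((Q·(R·S))·T)): 11×57 by 57×54 → 11×54, cost 11·57·54 = 33858; cumulative 143748
Total: 143748 scalar multiplications.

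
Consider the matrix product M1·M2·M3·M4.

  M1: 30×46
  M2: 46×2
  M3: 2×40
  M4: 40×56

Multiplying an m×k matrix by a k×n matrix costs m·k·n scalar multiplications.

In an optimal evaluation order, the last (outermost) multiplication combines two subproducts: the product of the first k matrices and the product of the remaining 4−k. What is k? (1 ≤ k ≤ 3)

Adjacent pairs: M1M2 = 30·46·2 = 2760; M2M3 = 46·2·40 = 3680; M3M4 = 2·40·56 = 4480.
Length 3: M1..M3: k=1: 0+3680+30·46·40=58880; k=2: 2760+0+30·2·40=5160 → min 5160 | M2..M4: k=2: 0+4480+46·2·56=9632; k=3: 3680+0+46·40·56=106720 → min 9632.
Top-level splits: k=1: (M1..M1)·(M2..M4) → 0+9632+30·46·56 = 86912; k=2: (M1..M2)·(M3..M4) → 2760+4480+30·2·56 = 10600; k=3: (M1..M3)·(M4..M4) → 5160+0+30·40·56 = 72360.
Best split is after M2, i.e. k = 2.

2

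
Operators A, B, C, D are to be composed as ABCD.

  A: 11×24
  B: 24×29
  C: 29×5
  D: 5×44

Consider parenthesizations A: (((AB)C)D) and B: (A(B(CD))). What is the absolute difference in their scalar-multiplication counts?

36949

Order A = (((AB)C)D): (AB): 11×24 by 24×29 → 11×29, cost 11·24·29 = 7656; ((AB)C): 11×29 by 29×5 → 11×5, cost 11·29·5 = 1595; cumulative 9251; (((AB)C)D): 11×5 by 5×44 → 11×44, cost 11·5·44 = 2420; cumulative 11671. Total 11671.
Order B = (A(B(CD))): (CD): 29×5 by 5×44 → 29×44, cost 29·5·44 = 6380; (B(CD)): 24×29 by 29×44 → 24×44, cost 24·29·44 = 30624; cumulative 37004; (A(B(CD))): 11×24 by 24×44 → 11×44, cost 11·24·44 = 11616; cumulative 48620. Total 48620.
Difference: |11671 − 48620| = 36949.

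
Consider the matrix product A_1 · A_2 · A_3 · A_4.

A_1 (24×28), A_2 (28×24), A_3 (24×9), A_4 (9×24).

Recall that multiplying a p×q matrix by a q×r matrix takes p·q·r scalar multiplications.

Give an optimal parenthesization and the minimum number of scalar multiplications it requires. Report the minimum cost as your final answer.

Adjacent pairs: A_1A_2 = 24·28·24 = 16128; A_2A_3 = 28·24·9 = 6048; A_3A_4 = 24·9·24 = 5184.
Length 3: A_1..A_3: k=1: 0+6048+24·28·9=12096; k=2: 16128+0+24·24·9=21312 → min 12096 | A_2..A_4: k=2: 0+5184+28·24·24=21312; k=3: 6048+0+28·9·24=12096 → min 12096.
Length 4: A_1..A_4: k=1: 0+12096+24·28·24=28224; k=2: 16128+5184+24·24·24=35136; k=3: 12096+0+24·9·24=17280 → min 17280.
Optimal parenthesization: ((A_1 · (A_2 · A_3)) · A_4) with cost 17280.

17280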